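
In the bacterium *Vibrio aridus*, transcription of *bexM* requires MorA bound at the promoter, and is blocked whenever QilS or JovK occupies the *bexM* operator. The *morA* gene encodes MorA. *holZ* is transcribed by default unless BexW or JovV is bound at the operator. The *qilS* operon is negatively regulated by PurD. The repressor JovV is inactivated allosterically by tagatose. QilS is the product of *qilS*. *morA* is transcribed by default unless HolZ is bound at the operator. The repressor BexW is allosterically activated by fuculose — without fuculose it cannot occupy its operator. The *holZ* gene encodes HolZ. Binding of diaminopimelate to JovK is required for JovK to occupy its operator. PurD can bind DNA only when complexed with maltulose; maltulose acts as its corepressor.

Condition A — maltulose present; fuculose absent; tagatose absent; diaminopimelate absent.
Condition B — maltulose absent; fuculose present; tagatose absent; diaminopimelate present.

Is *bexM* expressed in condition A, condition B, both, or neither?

A only

Condition A:
Maltulose is present, so PurD is active.
With repressor PurD bound, *qilS* is not transcribed.
So QilS is not produced.
Fuculose is absent, so BexW is inactive.
Tagatose is absent, so JovV is active.
With repressor JovV bound, *holZ* is not transcribed.
So HolZ is not produced.
With no repressor bound, *morA* is transcribed.
So MorA is produced and active.
Diaminopimelate is absent, so JovK is inactive.
No repressor is bound and MorA is active, so *bexM* is transcribed.
→ *bexM* is ON in A.
Condition B:
Maltulose is absent, so PurD is inactive.
With no repressor bound, *qilS* is transcribed.
So QilS is produced and active.
Fuculose is present, so BexW is active.
Tagatose is absent, so JovV is active.
With repressor BexW bound, *holZ* is not transcribed.
So HolZ is not produced.
With no repressor bound, *morA* is transcribed.
So MorA is produced and active.
Diaminopimelate is present, so JovK is active.
With repressor QilS bound, *bexM* is not transcribed.
→ *bexM* is OFF in B.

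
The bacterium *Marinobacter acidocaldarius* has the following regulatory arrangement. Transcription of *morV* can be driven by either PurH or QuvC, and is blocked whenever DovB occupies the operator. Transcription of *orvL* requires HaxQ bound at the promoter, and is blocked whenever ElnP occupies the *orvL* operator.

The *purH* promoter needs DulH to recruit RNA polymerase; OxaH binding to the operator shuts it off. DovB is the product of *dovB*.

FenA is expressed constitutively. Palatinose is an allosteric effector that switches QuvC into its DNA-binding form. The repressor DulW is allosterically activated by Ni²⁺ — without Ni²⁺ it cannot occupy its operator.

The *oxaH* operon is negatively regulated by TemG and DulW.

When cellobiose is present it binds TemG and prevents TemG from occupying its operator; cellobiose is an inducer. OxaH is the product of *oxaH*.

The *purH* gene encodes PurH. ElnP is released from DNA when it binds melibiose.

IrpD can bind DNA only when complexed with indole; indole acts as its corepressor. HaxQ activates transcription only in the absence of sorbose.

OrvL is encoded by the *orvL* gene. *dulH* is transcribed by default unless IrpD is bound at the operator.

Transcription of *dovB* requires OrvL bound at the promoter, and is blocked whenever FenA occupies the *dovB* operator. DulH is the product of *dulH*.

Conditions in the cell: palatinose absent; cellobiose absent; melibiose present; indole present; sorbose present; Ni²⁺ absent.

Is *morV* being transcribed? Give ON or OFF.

Cellobiose is absent, so TemG is active.
Ni²⁺ is absent, so DulW is inactive.
With repressor TemG bound, *oxaH* is not transcribed.
So OxaH is not produced.
Indole is present, so IrpD is active.
With repressor IrpD bound, *dulH* is not transcribed.
So DulH is not produced.
Required activator DulH is absent, so *purH* is not transcribed.
So PurH is not produced.
FenA is produced constitutively and is active.
Sorbose is present, so HaxQ is inactive.
Melibiose is present, so ElnP is inactive.
Required activator HaxQ is absent, so *orvL* is not transcribed.
So OrvL is not produced.
With repressor FenA bound, *dovB* is not transcribed.
So DovB is not produced.
Palatinose is absent, so QuvC is inactive.
No activator is available at the *morV* promoter, so *morV* is not transcribed.

OFF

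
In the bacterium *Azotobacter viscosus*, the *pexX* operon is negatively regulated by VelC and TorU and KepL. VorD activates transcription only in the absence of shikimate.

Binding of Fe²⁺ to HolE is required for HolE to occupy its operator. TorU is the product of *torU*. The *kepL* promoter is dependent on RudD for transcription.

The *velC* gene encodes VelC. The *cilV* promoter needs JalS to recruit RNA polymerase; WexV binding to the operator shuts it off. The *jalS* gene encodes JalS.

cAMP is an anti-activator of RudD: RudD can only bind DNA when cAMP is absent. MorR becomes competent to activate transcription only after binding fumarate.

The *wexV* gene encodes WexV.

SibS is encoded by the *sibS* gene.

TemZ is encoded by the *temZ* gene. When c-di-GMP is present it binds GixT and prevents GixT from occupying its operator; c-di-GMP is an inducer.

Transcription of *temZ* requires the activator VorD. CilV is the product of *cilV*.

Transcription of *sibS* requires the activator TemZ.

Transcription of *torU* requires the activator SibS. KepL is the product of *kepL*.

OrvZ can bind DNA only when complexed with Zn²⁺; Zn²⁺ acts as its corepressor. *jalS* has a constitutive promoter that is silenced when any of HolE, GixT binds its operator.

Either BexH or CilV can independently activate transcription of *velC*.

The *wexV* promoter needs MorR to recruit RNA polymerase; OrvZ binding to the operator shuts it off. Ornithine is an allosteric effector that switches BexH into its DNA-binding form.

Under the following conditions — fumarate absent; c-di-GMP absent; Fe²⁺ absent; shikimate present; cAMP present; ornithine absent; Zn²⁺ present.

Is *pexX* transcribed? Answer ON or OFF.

Ornithine is absent, so BexH is inactive.
Fe²⁺ is absent, so HolE is inactive.
c-di-GMP is absent, so GixT is active.
With repressor GixT bound, *jalS* is not transcribed.
So JalS is not produced.
Zn²⁺ is present, so OrvZ is active.
Fumarate is absent, so MorR is inactive.
With repressor OrvZ bound, *wexV* is not transcribed.
So WexV is not produced.
Required activator JalS is absent, so *cilV* is not transcribed.
So CilV is not produced.
No activator is available at the *velC* promoter, so *velC* is not transcribed.
So VelC is not produced.
Shikimate is present, so VorD is inactive.
Required activator VorD is absent, so *temZ* is not transcribed.
So TemZ is not produced.
Required activator TemZ is absent, so *sibS* is not transcribed.
So SibS is not produced.
Required activator SibS is absent, so *torU* is not transcribed.
So TorU is not produced.
cAMP is present, so RudD is inactive.
Required activator RudD is absent, so *kepL* is not transcribed.
So KepL is not produced.
With no repressor bound, *pexX* is transcribed.

ON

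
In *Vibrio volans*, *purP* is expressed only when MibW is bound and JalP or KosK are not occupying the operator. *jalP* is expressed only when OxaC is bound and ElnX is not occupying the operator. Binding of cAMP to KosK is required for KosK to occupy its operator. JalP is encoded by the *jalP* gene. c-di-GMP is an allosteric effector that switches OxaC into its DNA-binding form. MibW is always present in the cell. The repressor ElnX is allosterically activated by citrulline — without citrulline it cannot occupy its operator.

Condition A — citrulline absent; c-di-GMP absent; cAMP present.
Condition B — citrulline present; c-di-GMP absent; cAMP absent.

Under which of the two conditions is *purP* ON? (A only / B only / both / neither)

Condition A:
Citrulline is absent, so ElnX is inactive.
c-di-GMP is absent, so OxaC is inactive.
Required activator OxaC is absent, so *jalP* is not transcribed.
So JalP is not produced.
cAMP is present, so KosK is active.
MibW is produced constitutively and is active.
With repressor KosK bound, *purP* is not transcribed.
→ *purP* is OFF in A.
Condition B:
Citrulline is present, so ElnX is active.
c-di-GMP is absent, so OxaC is inactive.
With repressor ElnX bound, *jalP* is not transcribed.
So JalP is not produced.
cAMP is absent, so KosK is inactive.
MibW is produced constitutively and is active.
No repressor is bound and MibW is active, so *purP* is transcribed.
→ *purP* is ON in B.

B only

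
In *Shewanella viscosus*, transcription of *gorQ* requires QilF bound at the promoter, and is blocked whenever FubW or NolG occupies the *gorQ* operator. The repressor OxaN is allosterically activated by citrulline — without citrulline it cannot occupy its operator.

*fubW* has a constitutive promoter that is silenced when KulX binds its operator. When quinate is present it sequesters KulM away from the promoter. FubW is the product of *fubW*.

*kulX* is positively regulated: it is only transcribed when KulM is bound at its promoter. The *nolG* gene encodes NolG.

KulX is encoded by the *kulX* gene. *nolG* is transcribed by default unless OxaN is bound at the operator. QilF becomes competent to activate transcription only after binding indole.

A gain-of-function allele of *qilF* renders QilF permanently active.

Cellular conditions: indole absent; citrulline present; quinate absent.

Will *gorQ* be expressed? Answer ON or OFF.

Quinate is absent, so KulM is active.
No repressor is bound and KulM is active, so *kulX* is transcribed.
So KulX is produced and active.
With repressor KulX bound, *fubW* is not transcribed.
So FubW is not produced.
QilF is constitutively active in this strain.
Citrulline is present, so OxaN is active.
With repressor OxaN bound, *nolG* is not transcribed.
So NolG is not produced.
No repressor is bound and QilF is active, so *gorQ* is transcribed.

ON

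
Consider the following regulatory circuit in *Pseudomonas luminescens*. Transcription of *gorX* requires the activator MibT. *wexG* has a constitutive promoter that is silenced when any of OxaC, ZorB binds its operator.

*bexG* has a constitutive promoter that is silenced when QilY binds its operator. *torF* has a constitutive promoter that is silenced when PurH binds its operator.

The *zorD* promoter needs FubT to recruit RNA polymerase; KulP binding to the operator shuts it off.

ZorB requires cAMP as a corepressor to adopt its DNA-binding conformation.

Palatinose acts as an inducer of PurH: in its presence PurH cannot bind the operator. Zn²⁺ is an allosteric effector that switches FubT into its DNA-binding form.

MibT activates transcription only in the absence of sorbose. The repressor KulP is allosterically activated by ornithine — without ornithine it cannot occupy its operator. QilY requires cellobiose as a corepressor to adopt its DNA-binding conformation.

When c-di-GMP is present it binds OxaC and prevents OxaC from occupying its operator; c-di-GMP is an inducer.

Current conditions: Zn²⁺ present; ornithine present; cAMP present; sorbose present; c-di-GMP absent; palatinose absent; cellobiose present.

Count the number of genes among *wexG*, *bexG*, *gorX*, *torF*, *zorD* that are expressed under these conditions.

c-di-GMP is absent, so OxaC is active.
cAMP is present, so ZorB is active.
With repressor OxaC bound, *wexG* is not transcribed.
→ *wexG* is OFF.
Cellobiose is present, so QilY is active.
With repressor QilY bound, *bexG* is not transcribed.
→ *bexG* is OFF.
Sorbose is present, so MibT is inactive.
Required activator MibT is absent, so *gorX* is not transcribed.
→ *gorX* is OFF.
Palatinose is absent, so PurH is active.
With repressor PurH bound, *torF* is not transcribed.
→ *torF* is OFF.
Ornithine is present, so KulP is active.
Zn²⁺ is present, so FubT is active.
With repressor KulP bound, *zorD* is not transcribed.
→ *zorD* is OFF.
0 of the 5 genes are transcribed.

0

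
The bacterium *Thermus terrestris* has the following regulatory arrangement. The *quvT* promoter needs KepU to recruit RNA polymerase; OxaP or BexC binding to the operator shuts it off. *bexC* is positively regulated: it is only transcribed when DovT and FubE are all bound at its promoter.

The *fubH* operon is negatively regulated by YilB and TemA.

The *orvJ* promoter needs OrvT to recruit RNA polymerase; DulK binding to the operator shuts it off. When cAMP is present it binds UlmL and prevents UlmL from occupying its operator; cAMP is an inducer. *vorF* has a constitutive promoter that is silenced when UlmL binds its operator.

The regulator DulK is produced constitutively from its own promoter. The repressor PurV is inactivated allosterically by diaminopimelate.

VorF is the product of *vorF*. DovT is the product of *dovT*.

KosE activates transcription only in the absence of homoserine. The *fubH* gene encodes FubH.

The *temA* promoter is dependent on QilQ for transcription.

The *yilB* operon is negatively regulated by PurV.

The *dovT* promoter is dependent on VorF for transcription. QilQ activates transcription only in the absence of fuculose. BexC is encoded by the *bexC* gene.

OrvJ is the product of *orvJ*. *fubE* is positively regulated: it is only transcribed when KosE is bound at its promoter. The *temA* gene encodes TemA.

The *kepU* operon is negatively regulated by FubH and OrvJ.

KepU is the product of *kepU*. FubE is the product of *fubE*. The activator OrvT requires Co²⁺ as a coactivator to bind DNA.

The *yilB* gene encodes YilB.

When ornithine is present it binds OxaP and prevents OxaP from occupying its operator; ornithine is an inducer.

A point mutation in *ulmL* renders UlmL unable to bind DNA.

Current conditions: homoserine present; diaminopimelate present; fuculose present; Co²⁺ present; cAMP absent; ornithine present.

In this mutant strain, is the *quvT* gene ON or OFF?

Diaminopimelate is present, so PurV is inactive.
With no repressor bound, *yilB* is transcribed.
So YilB is produced and active.
Fuculose is present, so QilQ is inactive.
Required activator QilQ is absent, so *temA* is not transcribed.
So TemA is not produced.
With repressor YilB bound, *fubH* is not transcribed.
So FubH is not produced.
DulK is produced constitutively and is active.
Co²⁺ is present, so OrvT is active.
With repressor DulK bound, *orvJ* is not transcribed.
So OrvJ is not produced.
With no repressor bound, *kepU* is transcribed.
So KepU is produced and active.
Ornithine is present, so OxaP is inactive.
UlmL is non-functional in this strain, so it has no effect.
With no repressor bound, *vorF* is transcribed.
So VorF is produced and active.
No repressor is bound and VorF is active, so *dovT* is transcribed.
So DovT is produced and active.
Homoserine is present, so KosE is inactive.
Required activator KosE is absent, so *fubE* is not transcribed.
So FubE is not produced.
Required activator FubE is absent, so *bexC* is not transcribed.
So BexC is not produced.
No repressor is bound and KepU is active, so *quvT* is transcribed.

ON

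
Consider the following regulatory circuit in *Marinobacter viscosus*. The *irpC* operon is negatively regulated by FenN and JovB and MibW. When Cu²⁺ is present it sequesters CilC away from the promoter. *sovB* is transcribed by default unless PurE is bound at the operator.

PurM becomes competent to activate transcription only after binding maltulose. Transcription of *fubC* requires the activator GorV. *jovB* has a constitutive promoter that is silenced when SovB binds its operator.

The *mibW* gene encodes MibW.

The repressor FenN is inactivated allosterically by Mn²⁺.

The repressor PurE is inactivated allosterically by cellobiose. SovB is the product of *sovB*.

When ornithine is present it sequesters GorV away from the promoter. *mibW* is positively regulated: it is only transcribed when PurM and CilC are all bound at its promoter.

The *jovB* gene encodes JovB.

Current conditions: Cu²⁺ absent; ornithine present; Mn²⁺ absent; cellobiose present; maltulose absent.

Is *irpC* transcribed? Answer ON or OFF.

OFF

Mn²⁺ is absent, so FenN is active.
Cellobiose is present, so PurE is inactive.
With no repressor bound, *sovB* is transcribed.
So SovB is produced and active.
With repressor SovB bound, *jovB* is not transcribed.
So JovB is not produced.
Maltulose is absent, so PurM is inactive.
Cu²⁺ is absent, so CilC is active.
Required activator PurM is absent, so *mibW* is not transcribed.
So MibW is not produced.
With repressor FenN bound, *irpC* is not transcribed.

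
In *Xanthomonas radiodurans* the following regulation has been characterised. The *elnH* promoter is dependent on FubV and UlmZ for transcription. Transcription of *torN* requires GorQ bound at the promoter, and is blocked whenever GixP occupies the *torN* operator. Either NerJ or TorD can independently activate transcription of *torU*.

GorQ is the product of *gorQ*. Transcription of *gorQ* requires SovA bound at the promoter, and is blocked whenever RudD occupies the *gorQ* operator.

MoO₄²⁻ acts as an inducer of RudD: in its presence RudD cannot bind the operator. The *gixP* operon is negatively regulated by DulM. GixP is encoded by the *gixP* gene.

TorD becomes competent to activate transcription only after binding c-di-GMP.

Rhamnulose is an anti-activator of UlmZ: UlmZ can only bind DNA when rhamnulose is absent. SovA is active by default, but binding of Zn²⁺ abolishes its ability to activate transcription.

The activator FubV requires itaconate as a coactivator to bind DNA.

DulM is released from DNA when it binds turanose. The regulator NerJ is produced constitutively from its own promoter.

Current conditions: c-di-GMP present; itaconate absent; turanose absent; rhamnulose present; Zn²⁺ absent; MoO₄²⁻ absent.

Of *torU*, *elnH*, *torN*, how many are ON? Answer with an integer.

1

NerJ is produced constitutively and is active.
c-di-GMP is present, so TorD is active.
Activator NerJ is present, so *torU* is transcribed.
→ *torU* is ON.
Itaconate is absent, so FubV is inactive.
Rhamnulose is present, so UlmZ is inactive.
Required activator FubV is absent, so *elnH* is not transcribed.
→ *elnH* is OFF.
Turanose is absent, so DulM is active.
With repressor DulM bound, *gixP* is not transcribed.
So GixP is not produced.
Zn²⁺ is absent, so SovA is active.
MoO₄²⁻ is absent, so RudD is active.
With repressor RudD bound, *gorQ* is not transcribed.
So GorQ is not produced.
Required activator GorQ is absent, so *torN* is not transcribed.
→ *torN* is OFF.
1 of the 3 genes is transcribed.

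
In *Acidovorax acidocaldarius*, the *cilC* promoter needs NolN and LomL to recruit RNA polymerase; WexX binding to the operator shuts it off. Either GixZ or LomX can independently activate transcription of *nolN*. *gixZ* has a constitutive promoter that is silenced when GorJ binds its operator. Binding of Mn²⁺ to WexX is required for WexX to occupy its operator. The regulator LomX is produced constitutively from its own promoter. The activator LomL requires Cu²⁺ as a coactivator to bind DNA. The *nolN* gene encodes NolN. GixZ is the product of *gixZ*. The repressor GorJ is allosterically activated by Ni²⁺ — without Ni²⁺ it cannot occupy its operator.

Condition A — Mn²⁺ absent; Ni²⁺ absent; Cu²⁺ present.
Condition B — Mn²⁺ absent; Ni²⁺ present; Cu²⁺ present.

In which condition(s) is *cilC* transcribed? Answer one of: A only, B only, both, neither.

both

Condition A:
Mn²⁺ is absent, so WexX is inactive.
Ni²⁺ is absent, so GorJ is inactive.
With no repressor bound, *gixZ* is transcribed.
So GixZ is produced and active.
LomX is produced constitutively and is active.
Activator GixZ is present, so *nolN* is transcribed.
So NolN is produced and active.
Cu²⁺ is present, so LomL is active.
No repressor is bound and NolN and LomL are active, so *cilC* is transcribed.
→ *cilC* is ON in A.
Condition B:
Mn²⁺ is absent, so WexX is inactive.
Ni²⁺ is present, so GorJ is active.
With repressor GorJ bound, *gixZ* is not transcribed.
So GixZ is not produced.
LomX is produced constitutively and is active.
Activator LomX is present, so *nolN* is transcribed.
So NolN is produced and active.
Cu²⁺ is present, so LomL is active.
No repressor is bound and NolN and LomL are active, so *cilC* is transcribed.
→ *cilC* is ON in B.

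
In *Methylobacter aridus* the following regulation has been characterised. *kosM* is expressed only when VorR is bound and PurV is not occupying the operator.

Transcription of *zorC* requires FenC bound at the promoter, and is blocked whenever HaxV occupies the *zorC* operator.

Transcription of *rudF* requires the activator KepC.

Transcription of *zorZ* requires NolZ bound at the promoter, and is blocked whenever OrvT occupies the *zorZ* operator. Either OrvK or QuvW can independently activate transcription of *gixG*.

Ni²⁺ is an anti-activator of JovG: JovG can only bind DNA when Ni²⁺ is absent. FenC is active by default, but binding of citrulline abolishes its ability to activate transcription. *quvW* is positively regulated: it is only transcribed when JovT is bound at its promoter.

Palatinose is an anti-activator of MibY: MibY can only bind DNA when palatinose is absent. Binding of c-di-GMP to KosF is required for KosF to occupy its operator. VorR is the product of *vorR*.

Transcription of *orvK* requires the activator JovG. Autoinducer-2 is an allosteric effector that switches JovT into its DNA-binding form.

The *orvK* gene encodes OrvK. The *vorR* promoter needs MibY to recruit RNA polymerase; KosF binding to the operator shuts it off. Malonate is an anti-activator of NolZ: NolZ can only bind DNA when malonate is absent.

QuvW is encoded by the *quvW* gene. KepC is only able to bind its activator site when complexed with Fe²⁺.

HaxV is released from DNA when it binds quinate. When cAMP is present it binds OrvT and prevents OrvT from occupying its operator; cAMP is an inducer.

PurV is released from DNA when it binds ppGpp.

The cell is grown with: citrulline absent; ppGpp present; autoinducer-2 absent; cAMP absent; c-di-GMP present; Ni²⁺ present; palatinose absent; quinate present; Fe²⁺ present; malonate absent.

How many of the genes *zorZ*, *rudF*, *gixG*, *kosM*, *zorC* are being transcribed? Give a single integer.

2

cAMP is absent, so OrvT is active.
Malonate is absent, so NolZ is active.
With repressor OrvT bound, *zorZ* is not transcribed.
→ *zorZ* is OFF.
Fe²⁺ is present, so KepC is active.
No repressor is bound and KepC is active, so *rudF* is transcribed.
→ *rudF* is ON.
Ni²⁺ is present, so JovG is inactive.
Required activator JovG is absent, so *orvK* is not transcribed.
So OrvK is not produced.
Autoinducer-2 is absent, so JovT is inactive.
Required activator JovT is absent, so *quvW* is not transcribed.
So QuvW is not produced.
No activator is available at the *gixG* promoter, so *gixG* is not transcribed.
→ *gixG* is OFF.
c-di-GMP is present, so KosF is active.
Palatinose is absent, so MibY is active.
With repressor KosF bound, *vorR* is not transcribed.
So VorR is not produced.
ppGpp is present, so PurV is inactive.
Required activator VorR is absent, so *kosM* is not transcribed.
→ *kosM* is OFF.
Quinate is present, so HaxV is inactive.
Citrulline is absent, so FenC is active.
No repressor is bound and FenC is active, so *zorC* is transcribed.
→ *zorC* is ON.
2 of the 5 genes are transcribed.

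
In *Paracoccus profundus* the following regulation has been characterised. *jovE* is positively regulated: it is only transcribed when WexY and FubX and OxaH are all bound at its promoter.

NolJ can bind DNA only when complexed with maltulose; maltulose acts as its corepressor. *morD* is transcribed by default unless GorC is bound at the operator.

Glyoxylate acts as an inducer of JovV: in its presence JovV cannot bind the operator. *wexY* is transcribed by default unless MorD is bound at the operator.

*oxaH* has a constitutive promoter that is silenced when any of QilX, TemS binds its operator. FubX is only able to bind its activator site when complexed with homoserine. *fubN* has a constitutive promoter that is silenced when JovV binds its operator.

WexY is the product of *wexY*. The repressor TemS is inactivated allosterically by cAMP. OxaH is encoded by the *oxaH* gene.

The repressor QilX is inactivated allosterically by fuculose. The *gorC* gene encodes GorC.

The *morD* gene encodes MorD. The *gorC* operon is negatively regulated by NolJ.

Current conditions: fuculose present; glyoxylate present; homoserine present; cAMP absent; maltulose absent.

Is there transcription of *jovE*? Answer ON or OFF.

OFF

Maltulose is absent, so NolJ is inactive.
With no repressor bound, *gorC* is transcribed.
So GorC is produced and active.
With repressor GorC bound, *morD* is not transcribed.
So MorD is not produced.
With no repressor bound, *wexY* is transcribed.
So WexY is produced and active.
Homoserine is present, so FubX is active.
Fuculose is present, so QilX is inactive.
cAMP is absent, so TemS is active.
With repressor TemS bound, *oxaH* is not transcribed.
So OxaH is not produced.
Required activator OxaH is absent, so *jovE* is not transcribed.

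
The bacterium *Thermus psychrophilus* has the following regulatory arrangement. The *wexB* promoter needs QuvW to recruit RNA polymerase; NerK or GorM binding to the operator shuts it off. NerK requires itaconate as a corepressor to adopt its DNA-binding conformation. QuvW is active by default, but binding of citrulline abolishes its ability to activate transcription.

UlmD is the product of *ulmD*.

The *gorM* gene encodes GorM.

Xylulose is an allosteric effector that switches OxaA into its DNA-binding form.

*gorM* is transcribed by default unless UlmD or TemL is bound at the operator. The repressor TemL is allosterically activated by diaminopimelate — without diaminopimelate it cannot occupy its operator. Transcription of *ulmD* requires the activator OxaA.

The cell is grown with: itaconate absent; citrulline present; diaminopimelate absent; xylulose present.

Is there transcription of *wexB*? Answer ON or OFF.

Itaconate is absent, so NerK is inactive.
Xylulose is present, so OxaA is active.
No repressor is bound and OxaA is active, so *ulmD* is transcribed.
So UlmD is produced and active.
Diaminopimelate is absent, so TemL is inactive.
With repressor UlmD bound, *gorM* is not transcribed.
So GorM is not produced.
Citrulline is present, so QuvW is inactive.
Required activator QuvW is absent, so *wexB* is not transcribed.

OFF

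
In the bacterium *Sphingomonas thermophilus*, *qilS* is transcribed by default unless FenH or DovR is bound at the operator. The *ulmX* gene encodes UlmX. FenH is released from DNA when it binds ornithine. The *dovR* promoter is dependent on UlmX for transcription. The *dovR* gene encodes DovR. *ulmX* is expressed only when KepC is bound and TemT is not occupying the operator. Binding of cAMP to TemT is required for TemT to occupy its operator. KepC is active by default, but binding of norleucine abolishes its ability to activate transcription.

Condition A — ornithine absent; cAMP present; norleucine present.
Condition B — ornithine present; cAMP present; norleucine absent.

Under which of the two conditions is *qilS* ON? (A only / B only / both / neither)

B only

Condition A:
Ornithine is absent, so FenH is active.
cAMP is present, so TemT is active.
Norleucine is present, so KepC is inactive.
With repressor TemT bound, *ulmX* is not transcribed.
So UlmX is not produced.
Required activator UlmX is absent, so *dovR* is not transcribed.
So DovR is not produced.
With repressor FenH bound, *qilS* is not transcribed.
→ *qilS* is OFF in A.
Condition B:
Ornithine is present, so FenH is inactive.
cAMP is present, so TemT is active.
Norleucine is absent, so KepC is active.
With repressor TemT bound, *ulmX* is not transcribed.
So UlmX is not produced.
Required activator UlmX is absent, so *dovR* is not transcribed.
So DovR is not produced.
With no repressor bound, *qilS* is transcribed.
→ *qilS* is ON in B.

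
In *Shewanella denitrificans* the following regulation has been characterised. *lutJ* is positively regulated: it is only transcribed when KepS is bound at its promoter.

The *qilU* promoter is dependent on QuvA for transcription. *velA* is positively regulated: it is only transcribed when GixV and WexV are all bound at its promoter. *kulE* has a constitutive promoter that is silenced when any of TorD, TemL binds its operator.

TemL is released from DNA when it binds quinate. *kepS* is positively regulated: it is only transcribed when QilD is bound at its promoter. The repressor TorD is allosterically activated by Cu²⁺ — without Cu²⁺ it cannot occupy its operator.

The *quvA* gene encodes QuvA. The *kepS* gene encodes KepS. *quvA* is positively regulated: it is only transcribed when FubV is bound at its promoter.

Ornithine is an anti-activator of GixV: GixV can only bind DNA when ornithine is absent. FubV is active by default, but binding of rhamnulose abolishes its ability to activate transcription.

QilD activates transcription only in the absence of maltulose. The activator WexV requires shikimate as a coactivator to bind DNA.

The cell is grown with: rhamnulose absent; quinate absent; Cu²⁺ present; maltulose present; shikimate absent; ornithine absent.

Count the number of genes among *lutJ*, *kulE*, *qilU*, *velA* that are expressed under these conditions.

1

Maltulose is present, so QilD is inactive.
Required activator QilD is absent, so *kepS* is not transcribed.
So KepS is not produced.
Required activator KepS is absent, so *lutJ* is not transcribed.
→ *lutJ* is OFF.
Cu²⁺ is present, so TorD is active.
Quinate is absent, so TemL is active.
With repressor TorD bound, *kulE* is not transcribed.
→ *kulE* is OFF.
Rhamnulose is absent, so FubV is active.
No repressor is bound and FubV is active, so *quvA* is transcribed.
So QuvA is produced and active.
No repressor is bound and QuvA is active, so *qilU* is transcribed.
→ *qilU* is ON.
Ornithine is absent, so GixV is active.
Shikimate is absent, so WexV is inactive.
Required activator WexV is absent, so *velA* is not transcribed.
→ *velA* is OFF.
1 of the 4 genes is transcribed.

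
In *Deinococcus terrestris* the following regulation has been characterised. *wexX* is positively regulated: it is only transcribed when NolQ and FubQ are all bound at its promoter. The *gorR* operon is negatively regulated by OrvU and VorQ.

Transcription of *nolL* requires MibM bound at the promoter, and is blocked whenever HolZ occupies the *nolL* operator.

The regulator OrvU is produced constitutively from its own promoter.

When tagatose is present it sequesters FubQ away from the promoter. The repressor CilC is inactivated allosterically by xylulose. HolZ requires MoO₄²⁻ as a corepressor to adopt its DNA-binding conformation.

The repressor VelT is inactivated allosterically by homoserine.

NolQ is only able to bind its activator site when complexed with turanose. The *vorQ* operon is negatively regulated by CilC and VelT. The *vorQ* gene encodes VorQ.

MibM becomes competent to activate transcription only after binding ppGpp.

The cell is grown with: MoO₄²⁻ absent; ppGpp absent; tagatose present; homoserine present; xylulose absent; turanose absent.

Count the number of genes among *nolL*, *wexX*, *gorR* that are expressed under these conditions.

ppGpp is absent, so MibM is inactive.
MoO₄²⁻ is absent, so HolZ is inactive.
Required activator MibM is absent, so *nolL* is not transcribed.
→ *nolL* is OFF.
Turanose is absent, so NolQ is inactive.
Tagatose is present, so FubQ is inactive.
Required activator NolQ is absent, so *wexX* is not transcribed.
→ *wexX* is OFF.
OrvU is produced constitutively and is active.
Xylulose is absent, so CilC is active.
Homoserine is present, so VelT is inactive.
With repressor CilC bound, *vorQ* is not transcribed.
So VorQ is not produced.
With repressor OrvU bound, *gorR* is not transcribed.
→ *gorR* is OFF.
0 of the 3 genes are transcribed.

0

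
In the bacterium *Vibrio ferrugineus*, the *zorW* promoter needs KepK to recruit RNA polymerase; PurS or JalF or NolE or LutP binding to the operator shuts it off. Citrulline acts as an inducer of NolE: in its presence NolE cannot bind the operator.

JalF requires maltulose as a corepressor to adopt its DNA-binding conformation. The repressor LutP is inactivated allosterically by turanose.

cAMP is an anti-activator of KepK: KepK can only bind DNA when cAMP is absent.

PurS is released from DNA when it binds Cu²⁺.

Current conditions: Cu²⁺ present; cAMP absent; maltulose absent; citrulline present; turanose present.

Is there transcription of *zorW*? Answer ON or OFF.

ON

Cu²⁺ is present, so PurS is inactive.
Maltulose is absent, so JalF is inactive.
Citrulline is present, so NolE is inactive.
Turanose is present, so LutP is inactive.
cAMP is absent, so KepK is active.
No repressor is bound and KepK is active, so *zorW* is transcribed.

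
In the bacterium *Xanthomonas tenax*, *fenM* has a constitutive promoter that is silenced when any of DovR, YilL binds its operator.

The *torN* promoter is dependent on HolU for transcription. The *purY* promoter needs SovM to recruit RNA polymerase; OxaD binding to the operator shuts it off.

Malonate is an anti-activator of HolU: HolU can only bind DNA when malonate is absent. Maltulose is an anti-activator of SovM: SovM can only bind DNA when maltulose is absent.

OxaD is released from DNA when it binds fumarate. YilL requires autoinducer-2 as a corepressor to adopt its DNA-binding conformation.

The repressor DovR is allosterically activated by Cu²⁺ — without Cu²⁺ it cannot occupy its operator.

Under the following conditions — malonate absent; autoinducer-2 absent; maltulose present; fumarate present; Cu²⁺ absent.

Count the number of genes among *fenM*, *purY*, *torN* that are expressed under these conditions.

2

Cu²⁺ is absent, so DovR is inactive.
Autoinducer-2 is absent, so YilL is inactive.
With no repressor bound, *fenM* is transcribed.
→ *fenM* is ON.
Fumarate is present, so OxaD is inactive.
Maltulose is present, so SovM is inactive.
Required activator SovM is absent, so *purY* is not transcribed.
→ *purY* is OFF.
Malonate is absent, so HolU is active.
No repressor is bound and HolU is active, so *torN* is transcribed.
→ *torN* is ON.
2 of the 3 genes are transcribed.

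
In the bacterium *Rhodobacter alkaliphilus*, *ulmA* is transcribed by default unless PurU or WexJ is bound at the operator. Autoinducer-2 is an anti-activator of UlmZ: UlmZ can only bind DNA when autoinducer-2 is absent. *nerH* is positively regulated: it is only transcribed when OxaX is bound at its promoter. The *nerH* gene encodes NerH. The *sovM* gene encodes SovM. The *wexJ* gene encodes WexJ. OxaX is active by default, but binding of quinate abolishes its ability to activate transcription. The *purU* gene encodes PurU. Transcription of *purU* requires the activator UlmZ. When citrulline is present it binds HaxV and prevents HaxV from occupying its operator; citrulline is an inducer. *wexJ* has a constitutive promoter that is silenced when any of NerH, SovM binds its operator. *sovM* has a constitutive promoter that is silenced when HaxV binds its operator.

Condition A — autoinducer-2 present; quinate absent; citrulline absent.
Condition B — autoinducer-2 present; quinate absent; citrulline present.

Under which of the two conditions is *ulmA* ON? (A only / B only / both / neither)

Condition A:
Autoinducer-2 is present, so UlmZ is inactive.
Required activator UlmZ is absent, so *purU* is not transcribed.
So PurU is not produced.
Quinate is absent, so OxaX is active.
No repressor is bound and OxaX is active, so *nerH* is transcribed.
So NerH is produced and active.
Citrulline is absent, so HaxV is active.
With repressor HaxV bound, *sovM* is not transcribed.
So SovM is not produced.
With repressor NerH bound, *wexJ* is not transcribed.
So WexJ is not produced.
With no repressor bound, *ulmA* is transcribed.
→ *ulmA* is ON in A.
Condition B:
Autoinducer-2 is present, so UlmZ is inactive.
Required activator UlmZ is absent, so *purU* is not transcribed.
So PurU is not produced.
Quinate is absent, so OxaX is active.
No repressor is bound and OxaX is active, so *nerH* is transcribed.
So NerH is produced and active.
Citrulline is present, so HaxV is inactive.
With no repressor bound, *sovM* is transcribed.
So SovM is produced and active.
With repressor NerH bound, *wexJ* is not transcribed.
So WexJ is not produced.
With no repressor bound, *ulmA* is transcribed.
→ *ulmA* is ON in B.

both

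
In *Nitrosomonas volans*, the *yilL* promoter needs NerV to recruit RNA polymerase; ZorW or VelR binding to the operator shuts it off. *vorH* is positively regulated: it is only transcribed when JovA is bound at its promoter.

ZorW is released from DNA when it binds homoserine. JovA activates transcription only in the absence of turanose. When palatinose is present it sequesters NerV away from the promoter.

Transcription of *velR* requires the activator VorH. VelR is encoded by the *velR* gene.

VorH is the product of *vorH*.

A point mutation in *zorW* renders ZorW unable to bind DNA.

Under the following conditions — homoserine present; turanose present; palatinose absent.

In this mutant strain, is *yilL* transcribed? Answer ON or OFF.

ON

ZorW is non-functional in this strain, so it has no effect.
Palatinose is absent, so NerV is active.
Turanose is present, so JovA is inactive.
Required activator JovA is absent, so *vorH* is not transcribed.
So VorH is not produced.
Required activator VorH is absent, so *velR* is not transcribed.
So VelR is not produced.
No repressor is bound and NerV is active, so *yilL* is transcribed.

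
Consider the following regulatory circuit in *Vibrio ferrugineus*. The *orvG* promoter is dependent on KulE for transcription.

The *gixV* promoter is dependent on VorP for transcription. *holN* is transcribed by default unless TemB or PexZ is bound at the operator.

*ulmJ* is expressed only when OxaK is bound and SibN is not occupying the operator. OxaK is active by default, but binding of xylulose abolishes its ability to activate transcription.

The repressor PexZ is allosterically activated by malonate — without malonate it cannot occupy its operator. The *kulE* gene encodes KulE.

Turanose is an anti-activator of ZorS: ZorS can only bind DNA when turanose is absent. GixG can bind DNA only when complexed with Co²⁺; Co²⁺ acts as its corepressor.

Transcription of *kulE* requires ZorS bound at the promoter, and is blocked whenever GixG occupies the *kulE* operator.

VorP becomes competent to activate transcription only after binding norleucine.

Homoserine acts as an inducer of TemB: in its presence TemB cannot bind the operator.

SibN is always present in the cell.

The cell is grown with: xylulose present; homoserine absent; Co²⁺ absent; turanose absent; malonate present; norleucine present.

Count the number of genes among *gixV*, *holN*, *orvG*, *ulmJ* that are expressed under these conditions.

Norleucine is present, so VorP is active.
No repressor is bound and VorP is active, so *gixV* is transcribed.
→ *gixV* is ON.
Homoserine is absent, so TemB is active.
Malonate is present, so PexZ is active.
With repressor TemB bound, *holN* is not transcribed.
→ *holN* is OFF.
Turanose is absent, so ZorS is active.
Co²⁺ is absent, so GixG is inactive.
No repressor is bound and ZorS is active, so *kulE* is transcribed.
So KulE is produced and active.
No repressor is bound and KulE is active, so *orvG* is transcribed.
→ *orvG* is ON.
SibN is produced constitutively and is active.
Xylulose is present, so OxaK is inactive.
With repressor SibN bound, *ulmJ* is not transcribed.
→ *ulmJ* is OFF.
2 of the 4 genes are transcribed.

2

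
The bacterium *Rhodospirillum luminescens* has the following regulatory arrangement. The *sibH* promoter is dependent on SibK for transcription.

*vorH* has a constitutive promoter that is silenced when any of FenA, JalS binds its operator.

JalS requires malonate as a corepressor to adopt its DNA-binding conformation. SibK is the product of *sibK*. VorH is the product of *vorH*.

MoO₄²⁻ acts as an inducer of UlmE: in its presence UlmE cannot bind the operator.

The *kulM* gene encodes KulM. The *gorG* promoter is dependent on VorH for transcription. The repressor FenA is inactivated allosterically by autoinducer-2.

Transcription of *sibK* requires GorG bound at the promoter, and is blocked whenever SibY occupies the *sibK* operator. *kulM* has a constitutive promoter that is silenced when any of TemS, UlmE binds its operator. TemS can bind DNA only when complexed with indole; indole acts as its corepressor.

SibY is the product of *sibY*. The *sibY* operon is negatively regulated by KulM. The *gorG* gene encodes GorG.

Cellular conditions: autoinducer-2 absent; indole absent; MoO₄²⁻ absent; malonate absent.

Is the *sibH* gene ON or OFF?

OFF

Autoinducer-2 is absent, so FenA is active.
Malonate is absent, so JalS is inactive.
With repressor FenA bound, *vorH* is not transcribed.
So VorH is not produced.
Required activator VorH is absent, so *gorG* is not transcribed.
So GorG is not produced.
Indole is absent, so TemS is inactive.
MoO₄²⁻ is absent, so UlmE is active.
With repressor UlmE bound, *kulM* is not transcribed.
So KulM is not produced.
With no repressor bound, *sibY* is transcribed.
So SibY is produced and active.
With repressor SibY bound, *sibK* is not transcribed.
So SibK is not produced.
Required activator SibK is absent, so *sibH* is not transcribed.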